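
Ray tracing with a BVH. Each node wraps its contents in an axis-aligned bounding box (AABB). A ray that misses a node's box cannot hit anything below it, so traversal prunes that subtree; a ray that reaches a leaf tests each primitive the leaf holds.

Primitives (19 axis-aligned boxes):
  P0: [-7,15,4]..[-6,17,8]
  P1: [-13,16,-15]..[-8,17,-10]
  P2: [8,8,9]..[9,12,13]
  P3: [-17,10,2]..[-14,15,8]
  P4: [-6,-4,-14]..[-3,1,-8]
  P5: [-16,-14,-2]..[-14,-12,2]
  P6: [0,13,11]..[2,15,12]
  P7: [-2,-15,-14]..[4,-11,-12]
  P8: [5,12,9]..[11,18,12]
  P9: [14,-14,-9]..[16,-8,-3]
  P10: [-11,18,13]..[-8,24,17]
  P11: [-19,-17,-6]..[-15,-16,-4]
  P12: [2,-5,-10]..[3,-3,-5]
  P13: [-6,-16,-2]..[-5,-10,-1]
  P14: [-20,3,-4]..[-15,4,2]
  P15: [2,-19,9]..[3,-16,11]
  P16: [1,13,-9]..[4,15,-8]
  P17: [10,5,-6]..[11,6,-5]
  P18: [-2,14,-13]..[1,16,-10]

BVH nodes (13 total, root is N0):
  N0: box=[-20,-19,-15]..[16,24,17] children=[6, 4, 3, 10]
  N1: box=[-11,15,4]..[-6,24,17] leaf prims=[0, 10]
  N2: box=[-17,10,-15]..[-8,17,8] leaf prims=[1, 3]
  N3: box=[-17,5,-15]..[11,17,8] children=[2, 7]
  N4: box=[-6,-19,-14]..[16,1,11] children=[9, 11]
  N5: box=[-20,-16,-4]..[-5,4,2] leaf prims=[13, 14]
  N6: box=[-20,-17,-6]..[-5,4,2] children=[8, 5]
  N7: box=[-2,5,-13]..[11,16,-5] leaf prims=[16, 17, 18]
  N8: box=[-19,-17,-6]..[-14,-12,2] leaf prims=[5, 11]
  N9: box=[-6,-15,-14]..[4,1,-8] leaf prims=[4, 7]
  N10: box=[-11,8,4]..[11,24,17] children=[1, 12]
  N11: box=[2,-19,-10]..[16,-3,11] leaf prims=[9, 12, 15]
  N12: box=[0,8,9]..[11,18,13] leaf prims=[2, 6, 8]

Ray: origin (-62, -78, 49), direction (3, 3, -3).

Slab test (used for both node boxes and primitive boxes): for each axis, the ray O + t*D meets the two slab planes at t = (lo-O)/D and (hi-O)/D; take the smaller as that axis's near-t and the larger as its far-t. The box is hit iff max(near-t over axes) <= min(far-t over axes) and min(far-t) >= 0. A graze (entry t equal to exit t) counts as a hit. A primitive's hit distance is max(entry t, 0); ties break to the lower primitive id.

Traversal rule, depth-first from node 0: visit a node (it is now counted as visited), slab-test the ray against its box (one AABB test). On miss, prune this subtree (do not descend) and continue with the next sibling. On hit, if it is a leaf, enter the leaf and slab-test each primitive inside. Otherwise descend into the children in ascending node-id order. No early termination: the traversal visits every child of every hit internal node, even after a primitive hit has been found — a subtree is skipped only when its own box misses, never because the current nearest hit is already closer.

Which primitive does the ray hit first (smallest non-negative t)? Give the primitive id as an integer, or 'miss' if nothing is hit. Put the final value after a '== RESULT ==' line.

Trace the traversal:
N0 x:[14,26] y:[59/3,34] z:[32/3,64/3] -> hit [59/3,64/3], descend [3, 4, 6, 10]
  N3 x:[15,73/3] y:[83/3,95/3] z:[41/3,64/3] -> miss, prune
  N4 x:[56/3,26] y:[59/3,79/3] z:[38/3,21] -> hit [59/3,21], descend [9, 11]
    N9 x:[56/3,22] y:[21,79/3] z:[19,21] -> hit [21,21] leaf, test {P4(miss), P7@t=21}
    N11 x:[64/3,26] y:[59/3,25] z:[38/3,59/3] -> miss, prune
  N6 x:[14,19] y:[61/3,82/3] z:[47/3,55/3] -> miss, prune
  N10 x:[17,73/3] y:[86/3,34] z:[32/3,15] -> miss, prune

Visited [0, 3, 4, 9, 11, 6, 10]. Tests: 7 box, 1 leaf. Nearest: P7.

== RESULT ==
7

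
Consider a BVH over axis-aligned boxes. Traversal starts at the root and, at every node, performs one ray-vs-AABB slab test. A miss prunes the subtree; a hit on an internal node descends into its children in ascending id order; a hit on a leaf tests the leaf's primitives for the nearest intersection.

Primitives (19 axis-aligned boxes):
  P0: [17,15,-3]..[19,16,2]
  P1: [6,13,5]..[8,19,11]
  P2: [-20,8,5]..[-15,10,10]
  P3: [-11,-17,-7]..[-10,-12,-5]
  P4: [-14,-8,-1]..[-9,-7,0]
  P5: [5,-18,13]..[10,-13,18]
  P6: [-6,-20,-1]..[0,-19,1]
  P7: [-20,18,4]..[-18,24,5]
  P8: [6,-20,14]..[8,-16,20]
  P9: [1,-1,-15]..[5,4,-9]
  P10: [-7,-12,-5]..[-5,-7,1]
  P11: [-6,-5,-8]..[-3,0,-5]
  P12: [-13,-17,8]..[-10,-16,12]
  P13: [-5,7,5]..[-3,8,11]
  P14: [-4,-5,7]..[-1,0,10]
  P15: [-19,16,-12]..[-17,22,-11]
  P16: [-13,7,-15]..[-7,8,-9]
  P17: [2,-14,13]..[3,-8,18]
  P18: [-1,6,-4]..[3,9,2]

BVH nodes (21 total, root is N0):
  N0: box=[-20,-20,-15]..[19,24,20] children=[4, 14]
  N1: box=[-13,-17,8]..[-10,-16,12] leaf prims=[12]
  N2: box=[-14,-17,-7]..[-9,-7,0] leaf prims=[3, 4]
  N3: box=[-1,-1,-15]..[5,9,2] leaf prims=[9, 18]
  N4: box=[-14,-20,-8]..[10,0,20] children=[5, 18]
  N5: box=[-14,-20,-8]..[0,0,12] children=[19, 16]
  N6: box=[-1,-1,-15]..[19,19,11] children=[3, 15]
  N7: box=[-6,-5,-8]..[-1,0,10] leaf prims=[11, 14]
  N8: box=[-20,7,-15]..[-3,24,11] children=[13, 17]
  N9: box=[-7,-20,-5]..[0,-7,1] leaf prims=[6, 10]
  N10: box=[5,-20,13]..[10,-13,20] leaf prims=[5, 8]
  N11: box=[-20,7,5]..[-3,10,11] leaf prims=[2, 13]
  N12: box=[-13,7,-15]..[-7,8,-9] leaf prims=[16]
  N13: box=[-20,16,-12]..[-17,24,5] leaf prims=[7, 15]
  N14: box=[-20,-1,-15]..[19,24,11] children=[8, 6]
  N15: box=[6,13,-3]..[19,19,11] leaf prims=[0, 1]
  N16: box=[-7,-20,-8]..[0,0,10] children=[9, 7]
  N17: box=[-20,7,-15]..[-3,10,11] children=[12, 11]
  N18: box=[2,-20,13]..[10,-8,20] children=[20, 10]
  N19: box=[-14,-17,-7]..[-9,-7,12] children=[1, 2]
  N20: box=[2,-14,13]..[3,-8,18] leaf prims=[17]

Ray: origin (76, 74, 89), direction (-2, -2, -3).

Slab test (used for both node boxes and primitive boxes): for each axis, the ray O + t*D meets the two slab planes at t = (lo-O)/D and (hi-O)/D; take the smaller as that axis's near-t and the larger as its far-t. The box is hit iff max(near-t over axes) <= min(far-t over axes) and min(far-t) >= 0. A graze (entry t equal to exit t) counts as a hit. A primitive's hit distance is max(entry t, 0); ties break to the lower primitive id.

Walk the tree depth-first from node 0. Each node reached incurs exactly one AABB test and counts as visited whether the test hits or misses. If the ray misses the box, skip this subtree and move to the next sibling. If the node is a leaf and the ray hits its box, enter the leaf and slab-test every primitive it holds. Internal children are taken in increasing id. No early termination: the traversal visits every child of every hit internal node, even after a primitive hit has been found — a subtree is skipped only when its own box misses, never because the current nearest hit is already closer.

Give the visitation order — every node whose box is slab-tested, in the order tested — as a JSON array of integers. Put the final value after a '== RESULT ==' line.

Traverse from the root:
N0 x:[57/2,48] y:[25,47] z:[23,104/3] -> hit [57/2,104/3], descend [4, 14]
  N4 x:[33,45] y:[37,47] z:[23,97/3] -> miss, prune
  N14 x:[57/2,48] y:[25,75/2] z:[26,104/3] -> hit [57/2,104/3], descend [6, 8]
    N6 x:[57/2,77/2] y:[55/2,75/2] z:[26,104/3] -> hit [57/2,104/3], descend [3, 15]
      N3 x:[71/2,77/2] y:[65/2,75/2] z:[29,104/3] -> miss, prune
      N15 x:[57/2,35] y:[55/2,61/2] z:[26,92/3] -> hit [57/2,61/2] leaf, test {P0@t=29, P1(miss)}
    N8 x:[79/2,48] y:[25,67/2] z:[26,104/3] -> miss, prune

Summary -> nodes [0, 4, 14, 6, 3, 15, 8]; box-tests=7; leaf-entries=1; first=P0

== RESULT ==
[0, 4, 14, 6, 3, 15, 8]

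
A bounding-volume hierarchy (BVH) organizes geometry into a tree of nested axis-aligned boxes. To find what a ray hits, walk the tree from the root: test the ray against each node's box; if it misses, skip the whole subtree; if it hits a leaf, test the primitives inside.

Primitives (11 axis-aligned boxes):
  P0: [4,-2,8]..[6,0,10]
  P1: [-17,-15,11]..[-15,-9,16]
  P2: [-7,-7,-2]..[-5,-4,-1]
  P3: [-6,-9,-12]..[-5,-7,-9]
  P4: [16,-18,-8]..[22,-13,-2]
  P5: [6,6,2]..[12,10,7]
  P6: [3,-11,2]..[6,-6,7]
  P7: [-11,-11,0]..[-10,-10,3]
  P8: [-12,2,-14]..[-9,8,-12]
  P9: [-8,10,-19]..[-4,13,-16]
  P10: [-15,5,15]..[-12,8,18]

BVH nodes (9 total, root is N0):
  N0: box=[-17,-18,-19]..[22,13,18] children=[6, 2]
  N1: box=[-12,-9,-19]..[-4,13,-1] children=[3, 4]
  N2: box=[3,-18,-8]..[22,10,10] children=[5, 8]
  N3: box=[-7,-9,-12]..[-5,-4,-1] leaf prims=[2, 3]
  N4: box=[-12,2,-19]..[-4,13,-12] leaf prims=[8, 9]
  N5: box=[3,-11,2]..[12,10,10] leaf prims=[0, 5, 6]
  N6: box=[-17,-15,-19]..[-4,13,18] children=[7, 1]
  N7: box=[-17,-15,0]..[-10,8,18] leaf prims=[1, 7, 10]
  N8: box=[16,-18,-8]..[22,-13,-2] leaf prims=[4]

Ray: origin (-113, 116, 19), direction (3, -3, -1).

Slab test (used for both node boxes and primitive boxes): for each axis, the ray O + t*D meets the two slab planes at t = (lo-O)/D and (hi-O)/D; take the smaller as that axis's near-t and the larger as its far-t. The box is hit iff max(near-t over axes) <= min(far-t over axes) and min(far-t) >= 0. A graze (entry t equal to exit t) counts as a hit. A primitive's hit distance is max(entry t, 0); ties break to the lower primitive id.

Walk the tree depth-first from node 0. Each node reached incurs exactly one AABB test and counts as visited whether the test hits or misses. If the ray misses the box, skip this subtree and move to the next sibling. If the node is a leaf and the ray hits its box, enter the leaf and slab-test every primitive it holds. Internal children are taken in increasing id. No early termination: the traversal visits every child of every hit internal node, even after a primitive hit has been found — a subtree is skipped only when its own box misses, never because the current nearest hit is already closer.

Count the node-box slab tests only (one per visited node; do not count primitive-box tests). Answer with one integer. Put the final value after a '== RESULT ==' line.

Walk:
N0 x:[32,45] y:[103/3,134/3] z:[1,38] -> hit [103/3,38], descend [2, 6]
  N2 x:[116/3,45] y:[106/3,134/3] z:[9,27] -> miss, prune
  N6 x:[32,109/3] y:[103/3,131/3] z:[1,38] -> hit [103/3,109/3], descend [1, 7]
    N1 x:[101/3,109/3] y:[103/3,125/3] z:[20,38] -> hit [103/3,109/3], descend [3, 4]
      N3 x:[106/3,36] y:[40,125/3] z:[20,31] -> miss, prune
      N4 x:[101/3,109/3] y:[103/3,38] z:[31,38] -> hit [103/3,109/3] leaf, test {P8(miss), P9@t=35}
    N7 x:[32,103/3] y:[36,131/3] z:[1,19] -> miss, prune

Summary -> nodes [0, 2, 6, 1, 3, 4, 7]; box-tests=7; leaf-entries=1; first=P9

== RESULT ==
7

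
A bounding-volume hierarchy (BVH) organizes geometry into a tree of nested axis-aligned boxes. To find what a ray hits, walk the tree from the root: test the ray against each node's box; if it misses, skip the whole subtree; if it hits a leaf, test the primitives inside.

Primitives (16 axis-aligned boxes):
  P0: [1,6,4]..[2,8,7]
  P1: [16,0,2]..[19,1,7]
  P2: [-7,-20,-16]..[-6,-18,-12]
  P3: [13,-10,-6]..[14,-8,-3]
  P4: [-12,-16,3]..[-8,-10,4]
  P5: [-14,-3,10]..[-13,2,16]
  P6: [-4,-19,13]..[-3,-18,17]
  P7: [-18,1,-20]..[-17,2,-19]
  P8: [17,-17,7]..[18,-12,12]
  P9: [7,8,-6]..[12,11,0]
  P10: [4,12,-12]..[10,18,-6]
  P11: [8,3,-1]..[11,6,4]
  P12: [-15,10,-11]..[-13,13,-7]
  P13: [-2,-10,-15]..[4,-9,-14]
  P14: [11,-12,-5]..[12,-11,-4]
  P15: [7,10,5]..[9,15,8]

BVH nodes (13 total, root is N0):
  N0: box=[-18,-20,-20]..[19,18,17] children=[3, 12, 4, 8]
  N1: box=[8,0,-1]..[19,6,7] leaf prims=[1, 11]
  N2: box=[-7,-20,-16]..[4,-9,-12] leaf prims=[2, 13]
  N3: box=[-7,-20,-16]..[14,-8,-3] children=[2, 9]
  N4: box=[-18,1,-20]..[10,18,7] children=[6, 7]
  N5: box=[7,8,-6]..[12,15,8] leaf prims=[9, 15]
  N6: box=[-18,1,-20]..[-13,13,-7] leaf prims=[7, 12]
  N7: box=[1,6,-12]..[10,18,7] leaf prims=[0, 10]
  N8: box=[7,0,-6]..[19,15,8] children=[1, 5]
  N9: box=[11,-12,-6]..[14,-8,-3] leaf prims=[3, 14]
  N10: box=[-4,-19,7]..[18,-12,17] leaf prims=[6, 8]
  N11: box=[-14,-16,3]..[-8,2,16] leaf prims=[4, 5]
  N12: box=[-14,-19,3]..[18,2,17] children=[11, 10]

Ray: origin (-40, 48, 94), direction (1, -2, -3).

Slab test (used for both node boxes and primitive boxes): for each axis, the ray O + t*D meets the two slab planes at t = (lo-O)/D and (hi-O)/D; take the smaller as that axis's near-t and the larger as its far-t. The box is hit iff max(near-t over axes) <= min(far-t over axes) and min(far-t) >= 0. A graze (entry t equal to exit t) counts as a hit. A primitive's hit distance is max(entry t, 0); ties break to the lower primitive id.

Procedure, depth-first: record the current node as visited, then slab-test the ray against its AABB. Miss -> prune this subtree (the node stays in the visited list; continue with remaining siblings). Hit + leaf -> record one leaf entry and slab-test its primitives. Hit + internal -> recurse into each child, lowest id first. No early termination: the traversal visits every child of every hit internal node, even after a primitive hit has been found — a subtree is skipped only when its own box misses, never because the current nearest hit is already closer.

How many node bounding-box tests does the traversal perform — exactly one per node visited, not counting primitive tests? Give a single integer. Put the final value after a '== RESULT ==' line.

Traverse from the root:
N0 x:[22,59] y:[15,34] z:[77/3,38] -> hit [77/3,34], descend [3, 4, 8, 12]
  N3 x:[33,54] y:[28,34] z:[97/3,110/3] -> hit [33,34], descend [2, 9]
    N2 x:[33,44] y:[57/2,34] z:[106/3,110/3] -> miss, prune
    N9 x:[51,54] y:[28,30] z:[97/3,100/3] -> miss, prune
  N4 x:[22,50] y:[15,47/2] z:[29,38] -> miss, prune
  N8 x:[47,59] y:[33/2,24] z:[86/3,100/3] -> miss, prune
  N12 x:[26,58] y:[23,67/2] z:[77/3,91/3] -> hit [26,91/3], descend [10, 11]
    N10 x:[36,58] y:[30,67/2] z:[77/3,29] -> miss, prune
    N11 x:[26,32] y:[23,32] z:[26,91/3] -> hit [26,91/3] leaf, test {P4@t=30, P5(miss)}

9 AABB tests over nodes [0, 3, 2, 9, 4, 8, 12, 10, 11]; 1 leaf entered; closest P4.

== RESULT ==
9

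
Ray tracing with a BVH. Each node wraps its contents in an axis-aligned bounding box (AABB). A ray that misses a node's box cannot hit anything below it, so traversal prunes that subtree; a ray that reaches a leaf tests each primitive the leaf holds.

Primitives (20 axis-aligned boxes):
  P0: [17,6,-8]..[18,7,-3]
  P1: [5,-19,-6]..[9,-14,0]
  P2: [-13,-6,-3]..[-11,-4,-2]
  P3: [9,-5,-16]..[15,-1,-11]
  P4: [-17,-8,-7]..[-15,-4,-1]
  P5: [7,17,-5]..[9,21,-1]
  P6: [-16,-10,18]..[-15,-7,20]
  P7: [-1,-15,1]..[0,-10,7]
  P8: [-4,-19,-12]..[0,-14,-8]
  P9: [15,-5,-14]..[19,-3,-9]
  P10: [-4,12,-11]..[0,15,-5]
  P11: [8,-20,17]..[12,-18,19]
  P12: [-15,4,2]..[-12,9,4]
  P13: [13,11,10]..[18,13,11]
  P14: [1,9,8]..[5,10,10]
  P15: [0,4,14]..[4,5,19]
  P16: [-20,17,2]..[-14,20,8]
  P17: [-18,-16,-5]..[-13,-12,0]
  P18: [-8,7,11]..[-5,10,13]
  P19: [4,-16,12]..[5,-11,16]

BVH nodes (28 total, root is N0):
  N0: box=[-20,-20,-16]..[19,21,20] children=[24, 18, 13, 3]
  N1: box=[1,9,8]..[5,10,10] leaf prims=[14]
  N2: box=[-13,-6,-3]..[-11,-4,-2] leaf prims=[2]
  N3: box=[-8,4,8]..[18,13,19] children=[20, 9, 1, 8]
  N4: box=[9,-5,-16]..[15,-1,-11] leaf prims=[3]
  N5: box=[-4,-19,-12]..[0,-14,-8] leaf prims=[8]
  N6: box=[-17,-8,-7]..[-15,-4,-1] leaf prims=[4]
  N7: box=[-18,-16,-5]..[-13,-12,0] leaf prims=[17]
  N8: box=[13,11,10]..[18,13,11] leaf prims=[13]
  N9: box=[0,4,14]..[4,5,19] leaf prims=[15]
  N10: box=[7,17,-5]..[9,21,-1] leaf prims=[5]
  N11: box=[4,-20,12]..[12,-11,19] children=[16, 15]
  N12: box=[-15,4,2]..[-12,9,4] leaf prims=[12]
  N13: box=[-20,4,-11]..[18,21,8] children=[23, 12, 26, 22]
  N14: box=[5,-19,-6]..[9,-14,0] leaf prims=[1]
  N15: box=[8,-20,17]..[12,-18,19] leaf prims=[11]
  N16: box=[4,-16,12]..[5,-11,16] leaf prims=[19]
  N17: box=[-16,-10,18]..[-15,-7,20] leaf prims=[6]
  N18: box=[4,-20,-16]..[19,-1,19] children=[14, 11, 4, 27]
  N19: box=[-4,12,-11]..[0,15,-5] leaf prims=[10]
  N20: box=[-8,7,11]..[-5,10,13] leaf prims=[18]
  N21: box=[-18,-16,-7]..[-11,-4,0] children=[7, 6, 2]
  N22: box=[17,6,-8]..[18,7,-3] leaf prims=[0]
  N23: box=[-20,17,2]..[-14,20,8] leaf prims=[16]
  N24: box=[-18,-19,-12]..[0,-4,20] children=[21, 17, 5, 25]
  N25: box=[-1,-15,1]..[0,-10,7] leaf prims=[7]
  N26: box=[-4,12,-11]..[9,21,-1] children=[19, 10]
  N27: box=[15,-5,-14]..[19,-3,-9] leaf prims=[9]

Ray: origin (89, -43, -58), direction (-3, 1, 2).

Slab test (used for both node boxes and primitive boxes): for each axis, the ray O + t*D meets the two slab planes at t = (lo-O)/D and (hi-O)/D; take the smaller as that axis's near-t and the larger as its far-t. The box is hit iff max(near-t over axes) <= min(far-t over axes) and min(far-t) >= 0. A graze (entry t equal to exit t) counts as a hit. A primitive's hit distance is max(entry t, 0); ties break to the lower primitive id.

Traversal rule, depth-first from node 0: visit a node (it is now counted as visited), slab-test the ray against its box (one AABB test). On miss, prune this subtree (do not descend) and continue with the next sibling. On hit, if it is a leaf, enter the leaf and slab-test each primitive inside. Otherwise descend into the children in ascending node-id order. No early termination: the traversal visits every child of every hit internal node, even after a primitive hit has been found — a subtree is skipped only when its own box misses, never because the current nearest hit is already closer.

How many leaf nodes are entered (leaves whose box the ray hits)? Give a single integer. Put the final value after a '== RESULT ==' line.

Trace the traversal:
N0 x:[70/3,109/3] y:[23,64] z:[21,39] -> hit [70/3,109/3], descend [3, 13, 18, 24]
  N3 x:[71/3,97/3] y:[47,56] z:[33,77/2] -> miss, prune
  N13 x:[71/3,109/3] y:[47,64] z:[47/2,33] -> miss, prune
  N18 x:[70/3,85/3] y:[23,42] z:[21,77/2] -> hit [70/3,85/3], descend [4, 11, 14, 27]
    N4 x:[74/3,80/3] y:[38,42] z:[21,47/2] -> miss, prune
    N11 x:[77/3,85/3] y:[23,32] z:[35,77/2] -> miss, prune
    N14 x:[80/3,28] y:[24,29] z:[26,29] -> hit [80/3,28] leaf, test {P1@t=80/3}
    N27 x:[70/3,74/3] y:[38,40] z:[22,49/2] -> miss, prune
  N24 x:[89/3,107/3] y:[24,39] z:[23,39] -> hit [89/3,107/3], descend [5, 17, 21, 25]
    N5 x:[89/3,31] y:[24,29] z:[23,25] -> miss, prune
    N17 x:[104/3,35] y:[33,36] z:[38,39] -> miss, prune
    N21 x:[100/3,107/3] y:[27,39] z:[51/2,29] -> miss, prune
    N25 x:[89/3,30] y:[28,33] z:[59/2,65/2] -> hit [89/3,30] leaf, test {P7@t=89/3}

Summary -> nodes [0, 3, 13, 18, 4, 11, 14, 27, 24, 5, 17, 21, 25]; box-tests=13; leaf-entries=2; first=P1

== RESULT ==
2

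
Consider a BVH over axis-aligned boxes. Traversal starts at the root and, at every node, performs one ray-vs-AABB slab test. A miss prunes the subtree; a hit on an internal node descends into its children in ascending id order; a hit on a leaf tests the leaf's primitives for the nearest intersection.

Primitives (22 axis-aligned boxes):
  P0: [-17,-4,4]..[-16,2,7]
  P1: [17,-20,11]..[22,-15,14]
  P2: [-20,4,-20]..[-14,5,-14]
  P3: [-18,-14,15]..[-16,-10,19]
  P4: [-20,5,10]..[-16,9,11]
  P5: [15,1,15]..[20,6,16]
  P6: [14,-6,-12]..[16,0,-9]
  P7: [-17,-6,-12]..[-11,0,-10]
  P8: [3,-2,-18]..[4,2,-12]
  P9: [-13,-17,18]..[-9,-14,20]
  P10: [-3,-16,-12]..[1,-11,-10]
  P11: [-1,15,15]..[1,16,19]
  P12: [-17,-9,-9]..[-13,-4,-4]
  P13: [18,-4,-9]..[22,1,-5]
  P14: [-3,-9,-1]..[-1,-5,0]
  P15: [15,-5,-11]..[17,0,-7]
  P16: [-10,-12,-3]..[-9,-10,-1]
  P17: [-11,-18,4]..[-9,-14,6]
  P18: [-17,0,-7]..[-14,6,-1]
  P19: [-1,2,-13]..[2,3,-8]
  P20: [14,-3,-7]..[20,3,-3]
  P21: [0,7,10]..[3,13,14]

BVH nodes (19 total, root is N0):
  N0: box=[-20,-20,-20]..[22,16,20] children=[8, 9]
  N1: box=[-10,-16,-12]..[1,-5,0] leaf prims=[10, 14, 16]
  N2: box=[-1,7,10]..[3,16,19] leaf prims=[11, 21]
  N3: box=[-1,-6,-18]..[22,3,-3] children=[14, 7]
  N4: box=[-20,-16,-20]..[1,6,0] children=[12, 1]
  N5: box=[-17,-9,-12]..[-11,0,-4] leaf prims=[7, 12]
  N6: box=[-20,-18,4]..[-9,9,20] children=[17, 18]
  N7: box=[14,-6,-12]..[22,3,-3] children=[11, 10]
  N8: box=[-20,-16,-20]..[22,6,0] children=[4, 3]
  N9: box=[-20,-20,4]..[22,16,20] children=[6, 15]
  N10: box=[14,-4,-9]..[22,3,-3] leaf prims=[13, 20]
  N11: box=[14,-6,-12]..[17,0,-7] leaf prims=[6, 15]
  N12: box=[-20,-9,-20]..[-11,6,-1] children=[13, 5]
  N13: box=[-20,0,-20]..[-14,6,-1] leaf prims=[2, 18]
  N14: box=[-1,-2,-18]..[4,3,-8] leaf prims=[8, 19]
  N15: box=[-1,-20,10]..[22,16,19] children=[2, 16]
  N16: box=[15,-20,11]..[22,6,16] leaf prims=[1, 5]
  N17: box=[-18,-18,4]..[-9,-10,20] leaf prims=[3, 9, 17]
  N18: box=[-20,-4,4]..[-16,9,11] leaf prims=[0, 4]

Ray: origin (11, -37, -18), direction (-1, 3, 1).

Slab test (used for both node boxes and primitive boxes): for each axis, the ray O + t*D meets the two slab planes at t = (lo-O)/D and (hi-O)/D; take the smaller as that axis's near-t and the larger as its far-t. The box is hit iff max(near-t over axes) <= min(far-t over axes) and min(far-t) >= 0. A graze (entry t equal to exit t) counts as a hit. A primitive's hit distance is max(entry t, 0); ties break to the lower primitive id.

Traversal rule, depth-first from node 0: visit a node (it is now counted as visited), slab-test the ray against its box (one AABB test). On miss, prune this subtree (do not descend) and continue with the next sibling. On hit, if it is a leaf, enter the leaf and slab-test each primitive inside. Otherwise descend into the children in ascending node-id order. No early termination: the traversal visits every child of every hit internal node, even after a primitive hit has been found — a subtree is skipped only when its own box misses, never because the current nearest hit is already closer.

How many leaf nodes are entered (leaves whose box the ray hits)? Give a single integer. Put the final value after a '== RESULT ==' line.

Traverse from the root:
N0 x:[-11,31] y:[17/3,53/3] z:[-2,38] -> hit [17/3,53/3], descend [8, 9]
  N8 x:[-11,31] y:[7,43/3] z:[-2,18] -> hit [7,43/3], descend [3, 4]
    N3 x:[-11,12] y:[31/3,40/3] z:[0,15] -> hit [31/3,12], descend [7, 14]
      N7 x:[-11,-3] y:[31/3,40/3] z:[6,15] -> miss, prune
      N14 x:[7,12] y:[35/3,40/3] z:[0,10] -> miss, prune
    N4 x:[10,31] y:[7,43/3] z:[-2,18] -> hit [10,43/3], descend [1, 12]
      N1 x:[10,21] y:[7,32/3] z:[6,18] -> hit [10,32/3] leaf, test {P10(miss), P14(miss), P16(miss)}
      N12 x:[22,31] y:[28/3,43/3] z:[-2,17] -> miss, prune
  N9 x:[-11,31] y:[17/3,53/3] z:[22,38] -> miss, prune

Visited [0, 8, 3, 7, 14, 4, 1, 12, 9]. Tests: 9 box, 1 leaf. Nearest: miss.

== RESULT ==
1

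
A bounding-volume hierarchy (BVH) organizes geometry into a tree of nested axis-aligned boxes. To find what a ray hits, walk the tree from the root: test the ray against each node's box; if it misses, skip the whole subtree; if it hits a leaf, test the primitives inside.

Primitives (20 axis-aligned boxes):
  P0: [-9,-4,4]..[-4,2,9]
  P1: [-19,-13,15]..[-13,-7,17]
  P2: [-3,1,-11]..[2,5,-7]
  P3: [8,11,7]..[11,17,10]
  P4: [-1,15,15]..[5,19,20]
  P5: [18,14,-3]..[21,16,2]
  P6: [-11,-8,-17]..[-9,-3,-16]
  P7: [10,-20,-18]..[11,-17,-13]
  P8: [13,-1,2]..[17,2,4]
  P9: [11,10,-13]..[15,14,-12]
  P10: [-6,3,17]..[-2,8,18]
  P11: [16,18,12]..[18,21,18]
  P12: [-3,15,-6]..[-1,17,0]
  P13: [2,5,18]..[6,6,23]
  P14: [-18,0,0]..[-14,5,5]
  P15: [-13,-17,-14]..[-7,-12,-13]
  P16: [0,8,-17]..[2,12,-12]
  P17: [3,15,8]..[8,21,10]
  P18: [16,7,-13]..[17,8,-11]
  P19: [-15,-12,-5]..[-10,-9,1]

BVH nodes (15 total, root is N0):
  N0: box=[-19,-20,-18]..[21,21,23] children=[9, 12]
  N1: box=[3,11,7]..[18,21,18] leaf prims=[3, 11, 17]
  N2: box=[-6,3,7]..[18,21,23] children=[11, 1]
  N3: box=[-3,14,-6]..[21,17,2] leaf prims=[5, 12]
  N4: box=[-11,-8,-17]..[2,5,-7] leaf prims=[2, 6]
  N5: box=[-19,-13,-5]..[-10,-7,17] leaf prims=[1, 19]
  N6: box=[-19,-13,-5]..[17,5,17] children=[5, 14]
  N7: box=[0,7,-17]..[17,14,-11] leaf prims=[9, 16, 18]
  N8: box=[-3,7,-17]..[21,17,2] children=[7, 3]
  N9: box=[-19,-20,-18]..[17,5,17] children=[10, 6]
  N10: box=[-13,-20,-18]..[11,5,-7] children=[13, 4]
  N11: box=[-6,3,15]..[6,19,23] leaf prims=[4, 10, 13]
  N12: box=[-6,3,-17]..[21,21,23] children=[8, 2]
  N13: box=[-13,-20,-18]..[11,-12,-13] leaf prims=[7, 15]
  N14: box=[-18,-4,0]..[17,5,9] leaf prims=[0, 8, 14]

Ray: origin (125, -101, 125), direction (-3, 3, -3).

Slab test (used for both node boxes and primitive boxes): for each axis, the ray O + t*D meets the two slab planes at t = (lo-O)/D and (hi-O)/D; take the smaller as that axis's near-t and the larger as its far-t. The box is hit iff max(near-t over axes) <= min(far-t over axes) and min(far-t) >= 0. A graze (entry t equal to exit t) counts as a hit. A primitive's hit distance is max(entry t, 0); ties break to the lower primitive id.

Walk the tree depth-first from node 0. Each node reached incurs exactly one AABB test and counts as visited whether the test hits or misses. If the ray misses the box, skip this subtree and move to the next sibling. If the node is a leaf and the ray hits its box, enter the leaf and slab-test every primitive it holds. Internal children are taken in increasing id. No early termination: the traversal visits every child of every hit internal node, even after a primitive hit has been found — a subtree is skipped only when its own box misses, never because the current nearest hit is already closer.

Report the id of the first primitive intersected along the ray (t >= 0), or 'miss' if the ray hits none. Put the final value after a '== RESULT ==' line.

Traverse from the root:
N0 x:[104/3,48] y:[27,122/3] z:[34,143/3] -> hit [104/3,122/3], descend [9, 12]
  N9 x:[36,48] y:[27,106/3] z:[36,143/3] -> miss, prune
  N12 x:[104/3,131/3] y:[104/3,122/3] z:[34,142/3] -> hit [104/3,122/3], descend [2, 8]
    N2 x:[107/3,131/3] y:[104/3,122/3] z:[34,118/3] -> hit [107/3,118/3], descend [1, 11]
      N1 x:[107/3,122/3] y:[112/3,122/3] z:[107/3,118/3] -> hit [112/3,118/3] leaf, test {P3@t=115/3, P11(miss), P17@t=39}
      N11 x:[119/3,131/3] y:[104/3,40] z:[34,110/3] -> miss, prune
    N8 x:[104/3,128/3] y:[36,118/3] z:[41,142/3] -> miss, prune

Visited [0, 9, 12, 2, 1, 11, 8]. Tests: 7 box, 1 leaf. Nearest: P3.

== RESULT ==
3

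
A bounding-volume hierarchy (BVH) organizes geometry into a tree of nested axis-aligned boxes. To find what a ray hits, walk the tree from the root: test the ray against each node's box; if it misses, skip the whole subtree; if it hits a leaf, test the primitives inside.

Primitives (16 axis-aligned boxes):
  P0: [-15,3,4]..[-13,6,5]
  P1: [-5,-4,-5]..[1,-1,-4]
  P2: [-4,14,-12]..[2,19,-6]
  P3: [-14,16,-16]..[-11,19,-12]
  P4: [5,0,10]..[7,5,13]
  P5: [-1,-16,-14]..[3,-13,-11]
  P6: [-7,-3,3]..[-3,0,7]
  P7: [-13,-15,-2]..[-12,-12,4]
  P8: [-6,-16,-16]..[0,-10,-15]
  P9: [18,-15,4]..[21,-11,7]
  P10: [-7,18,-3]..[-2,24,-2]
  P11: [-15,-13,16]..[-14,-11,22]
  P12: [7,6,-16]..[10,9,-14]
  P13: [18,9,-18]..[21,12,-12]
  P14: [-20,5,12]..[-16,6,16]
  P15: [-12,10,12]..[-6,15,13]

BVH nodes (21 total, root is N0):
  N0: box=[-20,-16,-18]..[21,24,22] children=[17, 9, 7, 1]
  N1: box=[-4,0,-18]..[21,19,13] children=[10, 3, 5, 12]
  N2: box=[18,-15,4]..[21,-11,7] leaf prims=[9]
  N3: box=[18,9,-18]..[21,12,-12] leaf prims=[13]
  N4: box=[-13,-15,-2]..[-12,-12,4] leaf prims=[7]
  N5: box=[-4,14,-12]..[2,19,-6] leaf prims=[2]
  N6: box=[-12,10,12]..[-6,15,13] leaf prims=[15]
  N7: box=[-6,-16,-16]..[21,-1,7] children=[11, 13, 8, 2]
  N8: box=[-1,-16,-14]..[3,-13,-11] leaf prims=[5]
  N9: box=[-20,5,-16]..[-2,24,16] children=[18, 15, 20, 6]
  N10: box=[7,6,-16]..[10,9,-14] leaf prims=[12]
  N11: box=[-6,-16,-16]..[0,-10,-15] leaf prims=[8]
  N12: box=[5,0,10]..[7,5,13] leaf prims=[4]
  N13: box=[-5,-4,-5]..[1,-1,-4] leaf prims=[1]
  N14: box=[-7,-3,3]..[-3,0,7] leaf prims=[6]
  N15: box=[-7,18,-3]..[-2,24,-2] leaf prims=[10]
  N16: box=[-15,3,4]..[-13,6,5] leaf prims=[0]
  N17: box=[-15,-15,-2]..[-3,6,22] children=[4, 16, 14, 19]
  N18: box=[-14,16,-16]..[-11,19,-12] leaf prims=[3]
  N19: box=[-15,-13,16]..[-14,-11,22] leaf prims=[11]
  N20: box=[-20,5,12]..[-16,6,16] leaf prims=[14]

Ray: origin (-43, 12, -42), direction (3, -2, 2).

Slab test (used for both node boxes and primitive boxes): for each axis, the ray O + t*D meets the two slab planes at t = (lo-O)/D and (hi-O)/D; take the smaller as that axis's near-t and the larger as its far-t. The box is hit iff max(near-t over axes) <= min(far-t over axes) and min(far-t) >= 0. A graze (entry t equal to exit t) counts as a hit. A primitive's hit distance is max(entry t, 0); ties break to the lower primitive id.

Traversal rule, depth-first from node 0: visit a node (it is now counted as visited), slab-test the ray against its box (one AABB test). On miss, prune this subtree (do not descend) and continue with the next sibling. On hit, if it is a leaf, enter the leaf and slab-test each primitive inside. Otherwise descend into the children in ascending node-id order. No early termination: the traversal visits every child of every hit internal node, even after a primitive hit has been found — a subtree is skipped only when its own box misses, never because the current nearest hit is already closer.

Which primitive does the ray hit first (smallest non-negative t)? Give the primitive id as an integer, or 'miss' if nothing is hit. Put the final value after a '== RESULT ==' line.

Walk:
N0 x:[23/3,64/3] y:[-6,14] z:[12,32] -> hit [12,14], descend [1, 7, 9, 17]
  N1 x:[13,64/3] y:[-7/2,6] z:[12,55/2] -> miss, prune
  N7 x:[37/3,64/3] y:[13/2,14] z:[13,49/2] -> hit [13,14], descend [2, 8, 11, 13]
    N2 x:[61/3,64/3] y:[23/2,27/2] z:[23,49/2] -> miss, prune
    N8 x:[14,46/3] y:[25/2,14] z:[14,31/2] -> hit [14,14] leaf, test {P5@t=14}
    N11 x:[37/3,43/3] y:[11,14] z:[13,27/2] -> hit [13,27/2] leaf, test {P8@t=13}
    N13 x:[38/3,44/3] y:[13/2,8] z:[37/2,19] -> miss, prune
  N9 x:[23/3,41/3] y:[-6,7/2] z:[13,29] -> miss, prune
  N17 x:[28/3,40/3] y:[3,27/2] z:[20,32] -> miss, prune

Summary -> nodes [0, 1, 7, 2, 8, 11, 13, 9, 17]; box-tests=9; leaf-entries=2; first=P8

== RESULT ==
8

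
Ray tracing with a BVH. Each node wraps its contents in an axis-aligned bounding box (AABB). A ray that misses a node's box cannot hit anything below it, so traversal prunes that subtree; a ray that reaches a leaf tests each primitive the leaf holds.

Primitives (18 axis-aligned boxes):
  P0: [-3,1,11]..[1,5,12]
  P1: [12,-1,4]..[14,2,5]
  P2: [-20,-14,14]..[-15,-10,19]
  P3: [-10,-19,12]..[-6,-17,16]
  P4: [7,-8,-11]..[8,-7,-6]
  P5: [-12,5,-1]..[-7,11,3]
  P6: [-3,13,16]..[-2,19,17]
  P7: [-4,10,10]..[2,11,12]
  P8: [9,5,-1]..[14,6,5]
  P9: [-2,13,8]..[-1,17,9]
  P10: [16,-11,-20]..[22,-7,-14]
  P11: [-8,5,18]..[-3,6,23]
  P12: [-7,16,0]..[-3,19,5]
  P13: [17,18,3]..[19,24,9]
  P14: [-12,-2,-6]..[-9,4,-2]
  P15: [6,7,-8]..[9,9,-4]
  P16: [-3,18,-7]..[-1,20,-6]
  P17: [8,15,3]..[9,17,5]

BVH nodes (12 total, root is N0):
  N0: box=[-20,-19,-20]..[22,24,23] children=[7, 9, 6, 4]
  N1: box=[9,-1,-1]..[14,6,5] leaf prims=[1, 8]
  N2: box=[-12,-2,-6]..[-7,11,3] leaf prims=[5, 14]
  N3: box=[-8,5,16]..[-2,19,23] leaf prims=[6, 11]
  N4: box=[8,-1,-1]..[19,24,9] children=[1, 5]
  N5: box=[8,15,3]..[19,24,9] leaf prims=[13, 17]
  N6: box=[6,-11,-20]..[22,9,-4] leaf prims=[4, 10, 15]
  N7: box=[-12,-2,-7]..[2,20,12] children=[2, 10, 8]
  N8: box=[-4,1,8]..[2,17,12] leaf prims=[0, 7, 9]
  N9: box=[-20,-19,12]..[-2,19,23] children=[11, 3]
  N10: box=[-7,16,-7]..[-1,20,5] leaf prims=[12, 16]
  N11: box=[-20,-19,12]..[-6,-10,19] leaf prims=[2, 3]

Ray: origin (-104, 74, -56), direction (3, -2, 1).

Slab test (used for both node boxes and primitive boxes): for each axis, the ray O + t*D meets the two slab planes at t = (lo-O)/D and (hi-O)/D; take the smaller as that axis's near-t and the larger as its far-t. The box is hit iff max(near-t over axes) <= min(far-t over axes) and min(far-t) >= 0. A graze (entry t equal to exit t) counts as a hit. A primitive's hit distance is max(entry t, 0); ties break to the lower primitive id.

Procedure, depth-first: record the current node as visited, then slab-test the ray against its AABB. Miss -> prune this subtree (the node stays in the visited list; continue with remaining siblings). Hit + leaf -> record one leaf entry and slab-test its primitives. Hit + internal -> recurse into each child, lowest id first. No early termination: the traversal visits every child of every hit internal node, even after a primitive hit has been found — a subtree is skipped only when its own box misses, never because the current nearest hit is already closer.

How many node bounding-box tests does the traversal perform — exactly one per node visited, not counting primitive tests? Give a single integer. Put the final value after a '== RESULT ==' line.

Traverse from the root:
N0 x:[28,42] y:[25,93/2] z:[36,79] -> hit [36,42], descend [4, 6, 7, 9]
  N4 x:[112/3,41] y:[25,75/2] z:[55,65] -> miss, prune
  N6 x:[110/3,42] y:[65/2,85/2] z:[36,52] -> hit [110/3,42] leaf, test {P4(miss), P10@t=81/2, P15(miss)}
  N7 x:[92/3,106/3] y:[27,38] z:[49,68] -> miss, prune
  N9 x:[28,34] y:[55/2,93/2] z:[68,79] -> miss, prune

Summary -> nodes [0, 4, 6, 7, 9]; box-tests=5; leaf-entries=1; first=P10

== RESULT ==
5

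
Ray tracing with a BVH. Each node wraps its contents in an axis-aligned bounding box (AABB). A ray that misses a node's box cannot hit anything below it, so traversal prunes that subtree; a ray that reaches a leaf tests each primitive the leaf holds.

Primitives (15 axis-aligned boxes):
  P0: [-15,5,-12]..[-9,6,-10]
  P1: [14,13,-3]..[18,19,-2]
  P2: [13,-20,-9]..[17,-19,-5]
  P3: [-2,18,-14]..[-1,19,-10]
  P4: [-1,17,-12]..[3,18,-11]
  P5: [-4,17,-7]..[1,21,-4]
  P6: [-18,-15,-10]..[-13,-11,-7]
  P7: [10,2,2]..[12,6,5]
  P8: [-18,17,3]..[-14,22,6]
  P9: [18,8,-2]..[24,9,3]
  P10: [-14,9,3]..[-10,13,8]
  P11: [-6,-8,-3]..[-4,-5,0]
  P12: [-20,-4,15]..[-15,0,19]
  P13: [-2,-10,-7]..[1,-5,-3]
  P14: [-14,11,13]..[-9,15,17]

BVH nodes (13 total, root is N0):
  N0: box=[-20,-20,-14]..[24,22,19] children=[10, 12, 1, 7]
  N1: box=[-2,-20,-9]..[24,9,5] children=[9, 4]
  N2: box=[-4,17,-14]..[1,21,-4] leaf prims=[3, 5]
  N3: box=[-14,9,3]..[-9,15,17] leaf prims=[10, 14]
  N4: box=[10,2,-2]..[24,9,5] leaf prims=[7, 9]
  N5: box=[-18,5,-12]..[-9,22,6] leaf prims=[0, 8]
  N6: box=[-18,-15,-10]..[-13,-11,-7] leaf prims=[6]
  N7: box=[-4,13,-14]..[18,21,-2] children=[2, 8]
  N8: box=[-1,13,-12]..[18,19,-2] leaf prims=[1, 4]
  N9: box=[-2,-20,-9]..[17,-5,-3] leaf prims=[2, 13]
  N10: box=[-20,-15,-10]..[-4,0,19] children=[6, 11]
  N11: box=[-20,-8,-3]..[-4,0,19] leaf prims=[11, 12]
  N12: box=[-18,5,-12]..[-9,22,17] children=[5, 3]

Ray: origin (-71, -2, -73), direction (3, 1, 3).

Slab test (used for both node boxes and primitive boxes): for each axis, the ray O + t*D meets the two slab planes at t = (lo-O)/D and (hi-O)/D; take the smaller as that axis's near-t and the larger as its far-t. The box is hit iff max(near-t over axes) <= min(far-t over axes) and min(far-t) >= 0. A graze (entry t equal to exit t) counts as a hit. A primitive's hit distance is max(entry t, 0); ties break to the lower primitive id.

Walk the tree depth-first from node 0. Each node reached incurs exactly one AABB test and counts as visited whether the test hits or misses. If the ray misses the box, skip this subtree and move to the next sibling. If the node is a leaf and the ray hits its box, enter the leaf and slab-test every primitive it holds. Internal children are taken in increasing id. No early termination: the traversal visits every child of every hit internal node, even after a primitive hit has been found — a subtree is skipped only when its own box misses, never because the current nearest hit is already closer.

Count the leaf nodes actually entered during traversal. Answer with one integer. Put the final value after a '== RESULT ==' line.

Walk:
N0 x:[17,95/3] y:[-18,24] z:[59/3,92/3] -> hit [59/3,24], descend [1, 7, 10, 12]
  N1 x:[23,95/3] y:[-18,11] z:[64/3,26] -> miss, prune
  N7 x:[67/3,89/3] y:[15,23] z:[59/3,71/3] -> hit [67/3,23], descend [2, 8]
    N2 x:[67/3,24] y:[19,23] z:[59/3,23] -> hit [67/3,23] leaf, test {P3(miss), P5@t=67/3}
    N8 x:[70/3,89/3] y:[15,21] z:[61/3,71/3] -> miss, prune
  N10 x:[17,67/3] y:[-13,2] z:[21,92/3] -> miss, prune
  N12 x:[53/3,62/3] y:[7,24] z:[61/3,30] -> hit [61/3,62/3], descend [3, 5]
    N3 x:[19,62/3] y:[11,17] z:[76/3,30] -> miss, prune
    N5 x:[53/3,62/3] y:[7,24] z:[61/3,79/3] -> hit [61/3,62/3] leaf, test {P0(miss), P8(miss)}

Visited [0, 1, 7, 2, 8, 10, 12, 3, 5]. Tests: 9 box, 2 leaf. Nearest: P5.

== RESULT ==
2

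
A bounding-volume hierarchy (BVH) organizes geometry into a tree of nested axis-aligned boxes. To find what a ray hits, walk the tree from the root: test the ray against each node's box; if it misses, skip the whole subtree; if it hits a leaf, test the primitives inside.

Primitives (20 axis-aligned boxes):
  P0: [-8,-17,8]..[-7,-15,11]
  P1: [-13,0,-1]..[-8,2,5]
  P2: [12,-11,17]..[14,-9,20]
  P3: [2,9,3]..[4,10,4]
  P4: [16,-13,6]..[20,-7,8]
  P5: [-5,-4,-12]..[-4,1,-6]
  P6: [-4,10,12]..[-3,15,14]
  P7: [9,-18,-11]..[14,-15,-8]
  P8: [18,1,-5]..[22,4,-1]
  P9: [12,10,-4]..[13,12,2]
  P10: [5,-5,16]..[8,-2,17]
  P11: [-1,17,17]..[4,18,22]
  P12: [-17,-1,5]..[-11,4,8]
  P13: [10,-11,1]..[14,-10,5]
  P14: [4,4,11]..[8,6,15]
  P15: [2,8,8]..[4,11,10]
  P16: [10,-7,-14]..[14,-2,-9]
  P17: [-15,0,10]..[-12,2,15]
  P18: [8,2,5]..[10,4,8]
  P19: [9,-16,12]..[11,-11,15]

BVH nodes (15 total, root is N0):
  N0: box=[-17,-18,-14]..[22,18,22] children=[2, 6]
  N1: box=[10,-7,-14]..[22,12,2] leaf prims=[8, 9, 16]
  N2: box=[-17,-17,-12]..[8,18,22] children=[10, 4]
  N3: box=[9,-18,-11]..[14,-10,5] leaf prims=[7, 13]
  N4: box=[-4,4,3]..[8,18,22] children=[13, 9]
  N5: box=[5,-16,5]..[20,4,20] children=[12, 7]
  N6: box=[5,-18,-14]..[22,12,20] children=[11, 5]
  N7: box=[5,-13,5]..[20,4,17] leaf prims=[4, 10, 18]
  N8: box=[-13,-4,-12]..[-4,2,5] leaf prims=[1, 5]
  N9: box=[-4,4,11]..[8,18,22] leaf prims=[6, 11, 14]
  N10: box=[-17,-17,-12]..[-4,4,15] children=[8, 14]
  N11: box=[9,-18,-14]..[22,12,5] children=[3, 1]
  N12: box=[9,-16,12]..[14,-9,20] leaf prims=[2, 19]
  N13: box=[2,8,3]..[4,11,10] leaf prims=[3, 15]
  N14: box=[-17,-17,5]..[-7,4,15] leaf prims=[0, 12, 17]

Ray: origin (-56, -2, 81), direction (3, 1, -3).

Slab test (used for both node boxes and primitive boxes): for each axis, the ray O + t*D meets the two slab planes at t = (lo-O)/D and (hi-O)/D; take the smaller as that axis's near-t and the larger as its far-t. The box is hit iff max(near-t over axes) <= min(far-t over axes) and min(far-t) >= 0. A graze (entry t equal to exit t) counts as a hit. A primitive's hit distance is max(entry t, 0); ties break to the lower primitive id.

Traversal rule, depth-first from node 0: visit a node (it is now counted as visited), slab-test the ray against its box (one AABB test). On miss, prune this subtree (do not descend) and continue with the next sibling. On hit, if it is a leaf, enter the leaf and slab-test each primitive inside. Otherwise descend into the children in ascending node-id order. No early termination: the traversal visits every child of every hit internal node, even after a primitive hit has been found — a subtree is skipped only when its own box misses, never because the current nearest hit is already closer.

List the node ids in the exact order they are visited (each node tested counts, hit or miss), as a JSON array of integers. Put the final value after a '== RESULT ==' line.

Walk:
N0 x:[13,26] y:[-16,20] z:[59/3,95/3] -> hit [59/3,20], descend [2, 6]
  N2 x:[13,64/3] y:[-15,20] z:[59/3,31] -> hit [59/3,20], descend [4, 10]
    N4 x:[52/3,64/3] y:[6,20] z:[59/3,26] -> hit [59/3,20], descend [9, 13]
      N9 x:[52/3,64/3] y:[6,20] z:[59/3,70/3] -> hit [59/3,20] leaf, test {P6(miss), P11@t=59/3, P14(miss)}
      N13 x:[58/3,20] y:[10,13] z:[71/3,26] -> miss, prune
    N10 x:[13,52/3] y:[-15,6] z:[22,31] -> miss, prune
  N6 x:[61/3,26] y:[-16,14] z:[61/3,95/3] -> miss, prune

7 AABB tests over nodes [0, 2, 4, 9, 13, 10, 6]; 1 leaf entered; closest P11.

== RESULT ==
[0, 2, 4, 9, 13, 10, 6]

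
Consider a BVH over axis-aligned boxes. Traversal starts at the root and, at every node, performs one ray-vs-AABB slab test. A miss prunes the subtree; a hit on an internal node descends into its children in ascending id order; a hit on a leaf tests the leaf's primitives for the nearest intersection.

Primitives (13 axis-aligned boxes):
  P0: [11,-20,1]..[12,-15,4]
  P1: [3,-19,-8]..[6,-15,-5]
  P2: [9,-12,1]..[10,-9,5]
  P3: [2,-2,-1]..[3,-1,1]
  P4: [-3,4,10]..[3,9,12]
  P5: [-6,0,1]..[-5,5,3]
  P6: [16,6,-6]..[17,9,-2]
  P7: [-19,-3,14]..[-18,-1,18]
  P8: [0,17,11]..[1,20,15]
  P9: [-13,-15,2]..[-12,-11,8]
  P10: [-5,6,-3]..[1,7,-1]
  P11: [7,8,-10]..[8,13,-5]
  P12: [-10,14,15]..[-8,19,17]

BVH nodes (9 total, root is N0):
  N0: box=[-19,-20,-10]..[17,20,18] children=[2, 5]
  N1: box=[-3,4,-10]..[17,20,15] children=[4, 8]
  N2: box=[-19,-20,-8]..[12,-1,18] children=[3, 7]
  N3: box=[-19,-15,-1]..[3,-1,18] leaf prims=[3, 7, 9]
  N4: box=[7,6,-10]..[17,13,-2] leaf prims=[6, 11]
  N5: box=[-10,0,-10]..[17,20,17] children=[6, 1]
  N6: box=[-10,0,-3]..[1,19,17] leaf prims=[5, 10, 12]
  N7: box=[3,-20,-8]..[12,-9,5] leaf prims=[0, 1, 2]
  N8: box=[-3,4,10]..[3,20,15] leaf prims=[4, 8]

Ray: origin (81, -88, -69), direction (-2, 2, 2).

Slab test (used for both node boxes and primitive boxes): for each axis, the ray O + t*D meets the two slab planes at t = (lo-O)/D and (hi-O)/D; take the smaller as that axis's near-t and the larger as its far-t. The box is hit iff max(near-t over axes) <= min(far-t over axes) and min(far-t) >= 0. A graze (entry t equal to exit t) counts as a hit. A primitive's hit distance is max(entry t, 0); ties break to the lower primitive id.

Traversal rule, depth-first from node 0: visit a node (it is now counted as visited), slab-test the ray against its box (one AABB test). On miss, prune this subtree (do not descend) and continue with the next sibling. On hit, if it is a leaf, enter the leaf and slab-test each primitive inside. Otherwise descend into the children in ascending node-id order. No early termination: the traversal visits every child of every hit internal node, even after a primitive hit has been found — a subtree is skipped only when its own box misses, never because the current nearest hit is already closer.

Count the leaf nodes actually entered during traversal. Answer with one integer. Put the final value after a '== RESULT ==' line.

Walk:
N0 x:[32,50] y:[34,54] z:[59/2,87/2] -> hit [34,87/2], descend [2, 5]
  N2 x:[69/2,50] y:[34,87/2] z:[61/2,87/2] -> hit [69/2,87/2], descend [3, 7]
    N3 x:[39,50] y:[73/2,87/2] z:[34,87/2] -> hit [39,87/2] leaf, test {P3(miss), P7(miss), P9(miss)}
    N7 x:[69/2,39] y:[34,79/2] z:[61/2,37] -> hit [69/2,37] leaf, test {P0@t=35, P1(miss), P2(miss)}
  N5 x:[32,91/2] y:[44,54] z:[59/2,43] -> miss, prune

5 AABB tests over nodes [0, 2, 3, 7, 5]; 2 leaves entered; closest P0.

== RESULT ==
2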